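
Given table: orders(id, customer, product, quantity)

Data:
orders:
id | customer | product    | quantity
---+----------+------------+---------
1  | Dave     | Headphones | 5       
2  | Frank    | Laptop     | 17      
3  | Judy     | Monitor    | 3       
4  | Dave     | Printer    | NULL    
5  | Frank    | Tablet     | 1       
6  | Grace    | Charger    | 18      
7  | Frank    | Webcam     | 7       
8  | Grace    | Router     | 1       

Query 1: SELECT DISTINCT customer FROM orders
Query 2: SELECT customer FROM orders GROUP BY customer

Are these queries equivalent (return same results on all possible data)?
Yes, equivalent

Both queries return: [('Dave',), ('Frank',), ('Grace',), ('Judy',)]

Reason: Both get unique customers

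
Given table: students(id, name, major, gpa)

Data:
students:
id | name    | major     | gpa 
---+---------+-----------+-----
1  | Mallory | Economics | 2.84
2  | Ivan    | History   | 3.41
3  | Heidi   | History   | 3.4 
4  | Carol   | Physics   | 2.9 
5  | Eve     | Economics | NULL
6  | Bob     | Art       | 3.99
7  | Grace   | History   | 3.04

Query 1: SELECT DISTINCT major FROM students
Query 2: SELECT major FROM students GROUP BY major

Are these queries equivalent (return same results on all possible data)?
Yes, equivalent

Both queries return: [('Art',), ('Economics',), ('History',), ('Physics',)]

Reason: Both get unique majors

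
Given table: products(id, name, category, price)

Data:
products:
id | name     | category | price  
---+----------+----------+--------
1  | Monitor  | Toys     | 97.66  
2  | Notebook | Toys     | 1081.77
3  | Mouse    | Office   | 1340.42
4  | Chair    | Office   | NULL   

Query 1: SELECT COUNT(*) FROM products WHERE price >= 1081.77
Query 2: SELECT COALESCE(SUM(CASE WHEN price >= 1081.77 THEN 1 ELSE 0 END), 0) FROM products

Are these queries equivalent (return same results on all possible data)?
Yes, equivalent

Both queries return: [(2,)]

Reason: COUNT with WHERE vs conditional SUM (COALESCE handles empty-table NULL)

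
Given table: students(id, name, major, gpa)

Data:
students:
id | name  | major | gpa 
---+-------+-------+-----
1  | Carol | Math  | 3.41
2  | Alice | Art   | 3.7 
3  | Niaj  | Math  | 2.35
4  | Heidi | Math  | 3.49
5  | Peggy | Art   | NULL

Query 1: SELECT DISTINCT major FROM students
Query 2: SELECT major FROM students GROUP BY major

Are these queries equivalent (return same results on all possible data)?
Yes, equivalent

Both queries return: [('Art',), ('Math',)]

Reason: Both get unique majors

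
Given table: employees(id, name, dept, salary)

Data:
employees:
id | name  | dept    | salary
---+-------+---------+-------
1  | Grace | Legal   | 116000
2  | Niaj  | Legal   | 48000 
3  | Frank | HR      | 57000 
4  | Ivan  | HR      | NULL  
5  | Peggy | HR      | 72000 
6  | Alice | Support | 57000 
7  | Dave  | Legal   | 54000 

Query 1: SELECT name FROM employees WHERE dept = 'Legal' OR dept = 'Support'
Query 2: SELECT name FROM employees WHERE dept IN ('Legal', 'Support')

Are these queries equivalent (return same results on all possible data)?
Yes, equivalent

Both queries return: [('Alice',), ('Dave',), ('Grace',), ('Niaj',)]

Reason: OR vs IN are equivalent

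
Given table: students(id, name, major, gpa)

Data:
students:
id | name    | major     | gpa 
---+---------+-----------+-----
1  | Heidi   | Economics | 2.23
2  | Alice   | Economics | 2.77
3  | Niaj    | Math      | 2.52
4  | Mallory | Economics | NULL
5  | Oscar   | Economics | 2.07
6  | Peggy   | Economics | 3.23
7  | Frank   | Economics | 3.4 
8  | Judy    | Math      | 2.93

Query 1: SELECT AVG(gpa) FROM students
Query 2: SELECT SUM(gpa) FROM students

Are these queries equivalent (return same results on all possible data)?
No, not equivalent

Query 1 returns: [(2.7357142857142853,)]
Query 2 returns: [(19.15,)]

Reason: AVG vs SUM give different aggregate values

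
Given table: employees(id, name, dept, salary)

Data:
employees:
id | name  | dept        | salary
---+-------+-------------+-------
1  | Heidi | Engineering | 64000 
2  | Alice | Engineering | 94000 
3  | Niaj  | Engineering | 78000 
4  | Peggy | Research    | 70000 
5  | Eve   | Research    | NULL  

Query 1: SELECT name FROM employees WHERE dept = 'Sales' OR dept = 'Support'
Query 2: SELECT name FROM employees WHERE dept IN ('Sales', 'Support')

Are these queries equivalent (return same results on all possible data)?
Yes, equivalent

Both queries return: []

Reason: OR vs IN are equivalent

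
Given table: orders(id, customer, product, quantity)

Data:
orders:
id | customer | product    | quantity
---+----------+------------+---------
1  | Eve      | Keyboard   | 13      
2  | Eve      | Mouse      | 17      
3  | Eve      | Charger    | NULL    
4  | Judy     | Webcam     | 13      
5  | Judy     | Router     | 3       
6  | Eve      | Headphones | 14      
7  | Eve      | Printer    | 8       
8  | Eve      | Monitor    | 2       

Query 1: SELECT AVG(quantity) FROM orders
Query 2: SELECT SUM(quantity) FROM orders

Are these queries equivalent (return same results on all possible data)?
No, not equivalent

Query 1 returns: [(10.0,)]
Query 2 returns: [(70,)]

Reason: AVG vs SUM give different aggregate values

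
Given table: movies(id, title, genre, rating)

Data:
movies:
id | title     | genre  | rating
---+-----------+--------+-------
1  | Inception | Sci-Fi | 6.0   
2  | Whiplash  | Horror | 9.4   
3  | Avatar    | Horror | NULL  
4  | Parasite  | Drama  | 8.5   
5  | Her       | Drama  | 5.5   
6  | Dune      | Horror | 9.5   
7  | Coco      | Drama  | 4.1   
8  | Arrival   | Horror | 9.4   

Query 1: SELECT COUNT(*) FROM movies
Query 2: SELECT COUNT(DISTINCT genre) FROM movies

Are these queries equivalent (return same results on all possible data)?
No, not equivalent

Query 1 returns: [(8,)]
Query 2 returns: [(3,)]

Reason: COUNT(*) counts rows, COUNT(DISTINCT genre) counts unique genres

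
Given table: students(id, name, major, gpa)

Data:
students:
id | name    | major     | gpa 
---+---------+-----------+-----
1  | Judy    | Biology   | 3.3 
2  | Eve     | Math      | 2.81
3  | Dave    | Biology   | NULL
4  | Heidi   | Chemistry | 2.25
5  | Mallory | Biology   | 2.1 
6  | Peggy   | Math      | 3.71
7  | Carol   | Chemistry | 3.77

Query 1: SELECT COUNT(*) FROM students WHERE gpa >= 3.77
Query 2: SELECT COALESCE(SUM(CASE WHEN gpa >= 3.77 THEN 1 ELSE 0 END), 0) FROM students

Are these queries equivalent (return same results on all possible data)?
Yes, equivalent

Both queries return: [(1,)]

Reason: COUNT with WHERE vs conditional SUM (COALESCE handles empty-table NULL)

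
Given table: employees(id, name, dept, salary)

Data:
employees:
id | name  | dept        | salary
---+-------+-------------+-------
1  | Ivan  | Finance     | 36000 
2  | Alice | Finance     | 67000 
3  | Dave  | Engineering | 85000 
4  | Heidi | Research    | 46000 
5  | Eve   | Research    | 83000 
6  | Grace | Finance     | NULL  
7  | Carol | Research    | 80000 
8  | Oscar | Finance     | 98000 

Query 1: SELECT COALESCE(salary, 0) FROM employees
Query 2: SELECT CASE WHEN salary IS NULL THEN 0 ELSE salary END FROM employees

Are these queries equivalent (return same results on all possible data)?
Yes, equivalent

Both queries return: [(0,), (36000,), (46000,), (67000,), (80000,), (83000,), (85000,), (98000,)]

Reason: COALESCE vs CASE for NULL handling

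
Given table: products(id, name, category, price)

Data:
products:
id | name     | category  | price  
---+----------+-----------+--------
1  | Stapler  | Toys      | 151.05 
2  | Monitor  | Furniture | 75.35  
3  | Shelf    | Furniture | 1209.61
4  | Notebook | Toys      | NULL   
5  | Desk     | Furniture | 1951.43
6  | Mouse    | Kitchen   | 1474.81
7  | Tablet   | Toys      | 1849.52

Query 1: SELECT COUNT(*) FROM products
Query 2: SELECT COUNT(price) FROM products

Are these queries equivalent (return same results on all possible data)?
No, not equivalent

Query 1 returns: [(7,)]
Query 2 returns: [(6,)]

Reason: COUNT(*) includes NULLs, COUNT(column) excludes them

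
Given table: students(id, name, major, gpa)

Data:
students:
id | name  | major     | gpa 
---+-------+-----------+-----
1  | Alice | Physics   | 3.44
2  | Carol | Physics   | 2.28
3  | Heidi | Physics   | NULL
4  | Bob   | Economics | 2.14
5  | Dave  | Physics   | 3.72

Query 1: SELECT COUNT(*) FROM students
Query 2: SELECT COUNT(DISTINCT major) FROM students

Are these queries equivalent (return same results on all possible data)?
No, not equivalent

Query 1 returns: [(5,)]
Query 2 returns: [(2,)]

Reason: COUNT(*) counts rows, COUNT(DISTINCT major) counts unique majors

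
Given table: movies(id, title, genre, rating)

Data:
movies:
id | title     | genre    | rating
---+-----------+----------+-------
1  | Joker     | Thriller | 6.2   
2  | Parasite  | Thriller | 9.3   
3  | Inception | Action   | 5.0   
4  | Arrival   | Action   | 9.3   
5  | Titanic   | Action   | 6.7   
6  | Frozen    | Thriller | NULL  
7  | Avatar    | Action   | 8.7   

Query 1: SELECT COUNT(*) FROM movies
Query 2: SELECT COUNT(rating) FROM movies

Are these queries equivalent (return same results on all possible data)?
No, not equivalent

Query 1 returns: [(7,)]
Query 2 returns: [(6,)]

Reason: COUNT(*) includes NULLs, COUNT(column) excludes them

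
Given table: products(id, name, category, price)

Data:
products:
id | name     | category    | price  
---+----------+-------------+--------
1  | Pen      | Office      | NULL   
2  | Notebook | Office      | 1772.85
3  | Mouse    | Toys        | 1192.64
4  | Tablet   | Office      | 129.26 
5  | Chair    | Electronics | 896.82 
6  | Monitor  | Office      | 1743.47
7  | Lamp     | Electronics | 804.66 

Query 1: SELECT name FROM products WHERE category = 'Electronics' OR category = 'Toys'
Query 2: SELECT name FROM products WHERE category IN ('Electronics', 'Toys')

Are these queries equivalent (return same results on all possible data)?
Yes, equivalent

Both queries return: [('Chair',), ('Lamp',), ('Mouse',)]

Reason: OR vs IN are equivalent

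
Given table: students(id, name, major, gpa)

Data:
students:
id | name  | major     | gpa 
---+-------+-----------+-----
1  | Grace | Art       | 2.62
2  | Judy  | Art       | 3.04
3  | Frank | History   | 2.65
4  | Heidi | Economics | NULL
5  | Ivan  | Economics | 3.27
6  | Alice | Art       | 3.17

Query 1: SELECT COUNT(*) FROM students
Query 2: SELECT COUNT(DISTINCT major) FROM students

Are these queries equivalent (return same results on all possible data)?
No, not equivalent

Query 1 returns: [(6,)]
Query 2 returns: [(3,)]

Reason: COUNT(*) counts rows, COUNT(DISTINCT major) counts unique majors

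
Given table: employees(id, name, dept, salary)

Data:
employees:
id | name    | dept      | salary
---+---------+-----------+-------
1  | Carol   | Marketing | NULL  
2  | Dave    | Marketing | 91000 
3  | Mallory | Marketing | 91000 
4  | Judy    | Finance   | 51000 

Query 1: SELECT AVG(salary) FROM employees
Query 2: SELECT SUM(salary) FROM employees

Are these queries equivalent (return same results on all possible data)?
No, not equivalent

Query 1 returns: [(77666.66666666667,)]
Query 2 returns: [(233000,)]

Reason: AVG vs SUM give different aggregate values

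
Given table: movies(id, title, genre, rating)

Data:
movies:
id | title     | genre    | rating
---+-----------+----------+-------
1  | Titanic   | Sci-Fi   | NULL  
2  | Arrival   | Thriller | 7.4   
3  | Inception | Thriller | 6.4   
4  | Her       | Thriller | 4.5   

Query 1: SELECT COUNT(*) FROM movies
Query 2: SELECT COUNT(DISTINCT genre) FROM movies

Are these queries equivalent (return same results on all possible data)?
No, not equivalent

Query 1 returns: [(4,)]
Query 2 returns: [(2,)]

Reason: COUNT(*) counts rows, COUNT(DISTINCT genre) counts unique genres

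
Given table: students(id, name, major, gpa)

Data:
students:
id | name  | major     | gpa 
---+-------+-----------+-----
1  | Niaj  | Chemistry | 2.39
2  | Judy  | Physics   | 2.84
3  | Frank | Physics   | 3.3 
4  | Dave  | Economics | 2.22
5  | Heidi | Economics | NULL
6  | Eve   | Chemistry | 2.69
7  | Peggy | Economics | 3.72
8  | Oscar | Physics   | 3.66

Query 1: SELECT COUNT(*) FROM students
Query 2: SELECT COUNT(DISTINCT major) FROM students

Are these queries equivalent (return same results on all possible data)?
No, not equivalent

Query 1 returns: [(8,)]
Query 2 returns: [(3,)]

Reason: COUNT(*) counts rows, COUNT(DISTINCT major) counts unique majors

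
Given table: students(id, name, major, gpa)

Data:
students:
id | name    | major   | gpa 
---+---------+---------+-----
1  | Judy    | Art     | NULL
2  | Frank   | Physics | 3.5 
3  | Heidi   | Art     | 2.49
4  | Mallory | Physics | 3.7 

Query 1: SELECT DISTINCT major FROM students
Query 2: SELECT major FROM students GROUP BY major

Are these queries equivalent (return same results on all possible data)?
Yes, equivalent

Both queries return: [('Art',), ('Physics',)]

Reason: Both get unique majors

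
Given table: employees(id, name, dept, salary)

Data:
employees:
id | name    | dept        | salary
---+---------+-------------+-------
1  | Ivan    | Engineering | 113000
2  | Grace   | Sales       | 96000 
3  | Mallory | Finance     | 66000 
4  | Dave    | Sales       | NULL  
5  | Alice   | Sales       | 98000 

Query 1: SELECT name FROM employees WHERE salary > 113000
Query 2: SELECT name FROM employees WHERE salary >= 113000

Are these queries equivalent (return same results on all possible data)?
No, not equivalent

Query 1 returns: []
Query 2 returns: [('Ivan',)]

Reason: > vs >= gives different results when salary = 113000 exists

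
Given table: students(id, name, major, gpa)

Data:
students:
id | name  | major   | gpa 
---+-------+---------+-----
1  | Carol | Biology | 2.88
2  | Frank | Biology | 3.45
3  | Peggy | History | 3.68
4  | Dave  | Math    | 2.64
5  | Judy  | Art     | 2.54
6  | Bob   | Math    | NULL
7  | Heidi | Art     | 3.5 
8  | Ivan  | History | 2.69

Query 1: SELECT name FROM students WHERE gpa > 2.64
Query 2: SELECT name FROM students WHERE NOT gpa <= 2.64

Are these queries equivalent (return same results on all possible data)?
Yes, equivalent

Both queries return: [('Carol',), ('Frank',), ('Heidi',), ('Ivan',), ('Peggy',)]

Reason: Both filter gpa > 2.64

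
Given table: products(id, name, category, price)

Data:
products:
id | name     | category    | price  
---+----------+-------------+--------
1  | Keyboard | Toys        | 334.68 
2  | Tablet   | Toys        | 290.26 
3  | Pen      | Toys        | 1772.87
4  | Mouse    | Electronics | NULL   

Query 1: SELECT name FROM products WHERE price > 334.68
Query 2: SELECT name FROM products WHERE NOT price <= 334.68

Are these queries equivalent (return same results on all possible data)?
Yes, equivalent

Both queries return: [('Pen',)]

Reason: Both filter price > 334.68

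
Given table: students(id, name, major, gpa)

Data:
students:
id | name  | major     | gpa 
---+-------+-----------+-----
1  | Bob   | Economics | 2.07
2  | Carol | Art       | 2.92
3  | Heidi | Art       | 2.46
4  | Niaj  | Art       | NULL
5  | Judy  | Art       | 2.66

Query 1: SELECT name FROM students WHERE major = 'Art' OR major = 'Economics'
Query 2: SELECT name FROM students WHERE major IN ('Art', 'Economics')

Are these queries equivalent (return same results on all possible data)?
Yes, equivalent

Both queries return: [('Bob',), ('Carol',), ('Heidi',), ('Judy',), ('Niaj',)]

Reason: OR vs IN are equivalent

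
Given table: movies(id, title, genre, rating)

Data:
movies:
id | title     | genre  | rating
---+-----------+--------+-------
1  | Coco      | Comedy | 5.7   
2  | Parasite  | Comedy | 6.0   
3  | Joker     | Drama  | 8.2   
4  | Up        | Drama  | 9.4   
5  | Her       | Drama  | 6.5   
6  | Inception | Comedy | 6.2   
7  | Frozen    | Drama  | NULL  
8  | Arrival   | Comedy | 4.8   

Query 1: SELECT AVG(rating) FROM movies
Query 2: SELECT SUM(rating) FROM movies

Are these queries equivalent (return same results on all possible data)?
No, not equivalent

Query 1 returns: [(6.685714285714285,)]
Query 2 returns: [(46.8,)]

Reason: AVG vs SUM give different aggregate values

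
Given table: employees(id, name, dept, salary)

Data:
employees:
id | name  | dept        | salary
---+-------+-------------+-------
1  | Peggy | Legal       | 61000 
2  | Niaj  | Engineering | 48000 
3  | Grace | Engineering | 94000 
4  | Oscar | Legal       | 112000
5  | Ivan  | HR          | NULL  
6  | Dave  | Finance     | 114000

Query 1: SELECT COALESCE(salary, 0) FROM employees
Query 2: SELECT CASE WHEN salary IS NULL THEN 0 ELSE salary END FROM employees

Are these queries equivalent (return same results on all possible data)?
Yes, equivalent

Both queries return: [(0,), (48000,), (61000,), (94000,), (112000,), (114000,)]

Reason: COALESCE vs CASE for NULL handling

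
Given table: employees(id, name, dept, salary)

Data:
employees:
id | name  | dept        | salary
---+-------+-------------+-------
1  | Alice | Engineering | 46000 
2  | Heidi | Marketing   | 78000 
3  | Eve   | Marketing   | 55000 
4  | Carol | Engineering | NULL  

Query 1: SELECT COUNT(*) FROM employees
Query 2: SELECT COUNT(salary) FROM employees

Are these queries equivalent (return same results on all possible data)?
No, not equivalent

Query 1 returns: [(4,)]
Query 2 returns: [(3,)]

Reason: COUNT(*) includes NULLs, COUNT(column) excludes them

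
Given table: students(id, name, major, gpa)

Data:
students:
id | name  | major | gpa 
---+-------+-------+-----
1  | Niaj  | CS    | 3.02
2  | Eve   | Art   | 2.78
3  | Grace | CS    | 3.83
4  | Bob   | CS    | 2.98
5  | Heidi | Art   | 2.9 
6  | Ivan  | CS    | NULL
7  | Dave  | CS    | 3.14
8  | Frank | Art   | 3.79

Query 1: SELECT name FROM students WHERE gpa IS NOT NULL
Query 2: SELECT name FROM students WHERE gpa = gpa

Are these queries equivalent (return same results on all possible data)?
Yes, equivalent

Both queries return: [('Bob',), ('Dave',), ('Eve',), ('Frank',), ('Grace',), ('Heidi',), ('Niaj',)]

Reason: IS NOT NULL vs self-equality (both exclude NULLs)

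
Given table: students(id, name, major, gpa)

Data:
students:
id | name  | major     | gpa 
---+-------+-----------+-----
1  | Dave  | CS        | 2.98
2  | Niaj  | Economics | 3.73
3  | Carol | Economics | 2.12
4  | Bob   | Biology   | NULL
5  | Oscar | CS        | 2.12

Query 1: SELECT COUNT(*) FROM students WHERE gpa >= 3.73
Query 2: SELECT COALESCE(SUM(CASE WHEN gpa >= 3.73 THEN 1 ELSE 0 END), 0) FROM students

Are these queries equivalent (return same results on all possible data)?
Yes, equivalent

Both queries return: [(1,)]

Reason: COUNT with WHERE vs conditional SUM (COALESCE handles empty-table NULL)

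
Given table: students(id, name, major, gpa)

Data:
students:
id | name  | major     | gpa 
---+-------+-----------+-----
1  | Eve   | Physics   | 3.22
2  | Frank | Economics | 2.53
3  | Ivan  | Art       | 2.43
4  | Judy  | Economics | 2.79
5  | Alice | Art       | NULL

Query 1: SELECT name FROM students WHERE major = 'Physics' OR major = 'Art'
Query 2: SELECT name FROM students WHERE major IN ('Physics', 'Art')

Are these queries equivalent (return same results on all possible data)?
Yes, equivalent

Both queries return: [('Alice',), ('Eve',), ('Ivan',)]

Reason: OR vs IN are equivalent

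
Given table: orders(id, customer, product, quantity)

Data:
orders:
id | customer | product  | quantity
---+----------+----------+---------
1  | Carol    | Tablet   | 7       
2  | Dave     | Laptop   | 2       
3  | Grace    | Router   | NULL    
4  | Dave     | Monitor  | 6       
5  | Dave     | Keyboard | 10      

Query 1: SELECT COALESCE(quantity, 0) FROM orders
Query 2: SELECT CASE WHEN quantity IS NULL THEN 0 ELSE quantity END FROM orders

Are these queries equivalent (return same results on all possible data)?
Yes, equivalent

Both queries return: [(0,), (2,), (6,), (7,), (10,)]

Reason: COALESCE vs CASE for NULL handling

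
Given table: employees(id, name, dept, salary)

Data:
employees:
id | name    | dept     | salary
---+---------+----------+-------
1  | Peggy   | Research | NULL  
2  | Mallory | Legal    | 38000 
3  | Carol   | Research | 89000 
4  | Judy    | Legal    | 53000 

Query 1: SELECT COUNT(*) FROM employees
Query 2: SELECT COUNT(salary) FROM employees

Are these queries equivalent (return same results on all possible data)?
No, not equivalent

Query 1 returns: [(4,)]
Query 2 returns: [(3,)]

Reason: COUNT(*) includes NULLs, COUNT(column) excludes them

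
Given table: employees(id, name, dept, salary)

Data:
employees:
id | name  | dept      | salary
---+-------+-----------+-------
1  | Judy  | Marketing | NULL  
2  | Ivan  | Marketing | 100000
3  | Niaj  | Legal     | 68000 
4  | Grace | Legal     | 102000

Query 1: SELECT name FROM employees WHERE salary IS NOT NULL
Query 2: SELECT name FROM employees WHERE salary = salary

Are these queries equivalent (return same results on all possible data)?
Yes, equivalent

Both queries return: [('Grace',), ('Ivan',), ('Niaj',)]

Reason: IS NOT NULL vs self-equality (both exclude NULLs)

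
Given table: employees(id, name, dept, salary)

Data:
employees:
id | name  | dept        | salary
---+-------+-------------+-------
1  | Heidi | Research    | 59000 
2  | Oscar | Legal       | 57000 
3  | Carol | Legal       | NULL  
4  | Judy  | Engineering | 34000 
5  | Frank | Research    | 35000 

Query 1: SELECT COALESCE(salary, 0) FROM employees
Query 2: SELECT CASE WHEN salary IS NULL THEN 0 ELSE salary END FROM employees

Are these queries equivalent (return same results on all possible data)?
Yes, equivalent

Both queries return: [(0,), (34000,), (35000,), (57000,), (59000,)]

Reason: COALESCE vs CASE for NULL handling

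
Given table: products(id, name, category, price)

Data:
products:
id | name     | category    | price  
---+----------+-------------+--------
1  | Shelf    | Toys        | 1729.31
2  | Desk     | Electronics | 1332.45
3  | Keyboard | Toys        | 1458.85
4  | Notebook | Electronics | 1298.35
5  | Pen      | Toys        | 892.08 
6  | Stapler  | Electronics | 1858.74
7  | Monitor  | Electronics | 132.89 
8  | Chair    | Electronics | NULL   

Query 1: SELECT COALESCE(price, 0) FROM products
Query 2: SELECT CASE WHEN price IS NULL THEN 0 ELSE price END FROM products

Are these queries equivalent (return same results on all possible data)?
Yes, equivalent

Both queries return: [(0,), (132.89,), (892.08,), (1298.35,), (1332.45,), (1458.85,), (1729.31,), (1858.74,)]

Reason: COALESCE vs CASE for NULL handling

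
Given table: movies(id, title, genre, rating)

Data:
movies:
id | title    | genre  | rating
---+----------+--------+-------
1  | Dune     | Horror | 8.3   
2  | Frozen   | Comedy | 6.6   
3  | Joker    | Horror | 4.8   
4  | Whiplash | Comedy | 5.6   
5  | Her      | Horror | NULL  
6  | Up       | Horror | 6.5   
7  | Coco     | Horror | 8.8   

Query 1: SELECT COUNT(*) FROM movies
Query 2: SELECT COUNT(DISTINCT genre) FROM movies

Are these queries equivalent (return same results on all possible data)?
No, not equivalent

Query 1 returns: [(7,)]
Query 2 returns: [(2,)]

Reason: COUNT(*) counts rows, COUNT(DISTINCT genre) counts unique genres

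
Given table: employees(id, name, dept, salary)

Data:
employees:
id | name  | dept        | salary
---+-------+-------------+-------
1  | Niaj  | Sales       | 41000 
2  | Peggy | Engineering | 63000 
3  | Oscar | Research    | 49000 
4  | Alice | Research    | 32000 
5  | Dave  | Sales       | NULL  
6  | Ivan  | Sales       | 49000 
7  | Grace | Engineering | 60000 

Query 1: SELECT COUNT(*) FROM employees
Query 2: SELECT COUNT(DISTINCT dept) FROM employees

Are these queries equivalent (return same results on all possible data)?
No, not equivalent

Query 1 returns: [(7,)]
Query 2 returns: [(3,)]

Reason: COUNT(*) counts rows, COUNT(DISTINCT dept) counts unique depts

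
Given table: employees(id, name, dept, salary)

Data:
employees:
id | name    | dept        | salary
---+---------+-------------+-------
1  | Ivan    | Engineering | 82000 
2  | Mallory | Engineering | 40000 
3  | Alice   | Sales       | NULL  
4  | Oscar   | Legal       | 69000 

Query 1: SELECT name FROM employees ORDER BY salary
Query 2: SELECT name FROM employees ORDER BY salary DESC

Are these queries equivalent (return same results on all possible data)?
No, not equivalent

Query 1 returns: [('Alice',), ('Mallory',), ('Oscar',), ('Ivan',)]
Query 2 returns: [('Ivan',), ('Oscar',), ('Mallory',), ('Alice',)]

Reason: ASC vs DESC gives opposite ordering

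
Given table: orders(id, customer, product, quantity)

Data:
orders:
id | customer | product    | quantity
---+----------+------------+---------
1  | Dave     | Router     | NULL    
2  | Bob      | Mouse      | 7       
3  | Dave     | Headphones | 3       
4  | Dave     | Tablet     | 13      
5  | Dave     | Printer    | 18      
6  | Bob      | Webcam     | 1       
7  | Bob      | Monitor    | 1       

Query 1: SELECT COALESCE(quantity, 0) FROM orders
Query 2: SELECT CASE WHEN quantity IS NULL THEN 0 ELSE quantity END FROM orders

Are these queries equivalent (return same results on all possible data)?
Yes, equivalent

Both queries return: [(0,), (1,), (1,), (3,), (7,), (13,), (18,)]

Reason: COALESCE vs CASE for NULL handling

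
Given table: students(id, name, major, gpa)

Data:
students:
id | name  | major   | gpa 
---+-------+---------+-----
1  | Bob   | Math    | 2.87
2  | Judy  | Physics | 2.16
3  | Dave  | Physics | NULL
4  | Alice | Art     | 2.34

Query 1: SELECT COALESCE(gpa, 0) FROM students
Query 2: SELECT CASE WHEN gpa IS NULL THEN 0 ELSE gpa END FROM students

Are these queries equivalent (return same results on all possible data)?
Yes, equivalent

Both queries return: [(0,), (2.16,), (2.34,), (2.87,)]

Reason: COALESCE vs CASE for NULL handling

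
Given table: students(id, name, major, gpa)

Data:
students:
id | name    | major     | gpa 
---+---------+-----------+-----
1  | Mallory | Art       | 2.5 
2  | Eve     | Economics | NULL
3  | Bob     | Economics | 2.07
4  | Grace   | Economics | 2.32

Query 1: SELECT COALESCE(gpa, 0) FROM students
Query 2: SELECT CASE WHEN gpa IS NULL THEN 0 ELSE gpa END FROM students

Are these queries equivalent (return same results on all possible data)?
Yes, equivalent

Both queries return: [(0,), (2.07,), (2.32,), (2.5,)]

Reason: COALESCE vs CASE for NULL handling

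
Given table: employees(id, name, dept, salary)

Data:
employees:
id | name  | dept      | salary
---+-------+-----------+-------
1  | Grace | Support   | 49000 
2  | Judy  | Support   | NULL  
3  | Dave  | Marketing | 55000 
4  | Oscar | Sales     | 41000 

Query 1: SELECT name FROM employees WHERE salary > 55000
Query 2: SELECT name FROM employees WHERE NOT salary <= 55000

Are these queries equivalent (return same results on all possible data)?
Yes, equivalent

Both queries return: []

Reason: Both filter salary > 55000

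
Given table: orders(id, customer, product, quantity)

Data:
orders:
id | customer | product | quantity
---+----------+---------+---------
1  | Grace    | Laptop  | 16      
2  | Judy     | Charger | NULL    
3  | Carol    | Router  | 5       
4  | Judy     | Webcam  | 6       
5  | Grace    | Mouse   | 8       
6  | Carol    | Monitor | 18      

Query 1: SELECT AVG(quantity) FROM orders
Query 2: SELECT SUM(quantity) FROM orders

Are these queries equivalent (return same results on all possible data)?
No, not equivalent

Query 1 returns: [(10.6,)]
Query 2 returns: [(53,)]

Reason: AVG vs SUM give different aggregate values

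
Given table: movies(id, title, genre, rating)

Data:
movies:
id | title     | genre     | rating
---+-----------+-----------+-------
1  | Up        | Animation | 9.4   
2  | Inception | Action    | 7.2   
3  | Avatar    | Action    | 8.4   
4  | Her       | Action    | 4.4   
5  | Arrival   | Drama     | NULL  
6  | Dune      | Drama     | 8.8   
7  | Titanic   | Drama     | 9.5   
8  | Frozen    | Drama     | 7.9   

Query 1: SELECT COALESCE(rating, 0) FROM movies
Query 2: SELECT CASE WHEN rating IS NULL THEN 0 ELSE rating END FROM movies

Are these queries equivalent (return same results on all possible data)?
Yes, equivalent

Both queries return: [(0,), (4.4,), (7.2,), (7.9,), (8.4,), (8.8,), (9.4,), (9.5,)]

Reason: COALESCE vs CASE for NULL handling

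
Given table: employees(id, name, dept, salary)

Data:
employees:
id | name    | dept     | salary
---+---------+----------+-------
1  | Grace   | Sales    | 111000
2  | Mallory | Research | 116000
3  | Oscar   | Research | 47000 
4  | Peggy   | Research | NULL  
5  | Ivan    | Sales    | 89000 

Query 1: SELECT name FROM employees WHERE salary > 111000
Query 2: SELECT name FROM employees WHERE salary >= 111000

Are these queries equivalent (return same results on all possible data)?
No, not equivalent

Query 1 returns: [('Mallory',)]
Query 2 returns: [('Grace',), ('Mallory',)]

Reason: > vs >= gives different results when salary = 111000 exists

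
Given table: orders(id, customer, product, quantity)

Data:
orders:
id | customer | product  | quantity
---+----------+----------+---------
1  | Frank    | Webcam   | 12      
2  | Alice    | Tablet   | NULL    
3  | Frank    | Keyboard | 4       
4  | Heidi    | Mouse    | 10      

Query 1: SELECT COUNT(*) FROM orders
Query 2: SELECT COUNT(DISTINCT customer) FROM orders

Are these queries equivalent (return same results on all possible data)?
No, not equivalent

Query 1 returns: [(4,)]
Query 2 returns: [(3,)]

Reason: COUNT(*) counts rows, COUNT(DISTINCT customer) counts unique customers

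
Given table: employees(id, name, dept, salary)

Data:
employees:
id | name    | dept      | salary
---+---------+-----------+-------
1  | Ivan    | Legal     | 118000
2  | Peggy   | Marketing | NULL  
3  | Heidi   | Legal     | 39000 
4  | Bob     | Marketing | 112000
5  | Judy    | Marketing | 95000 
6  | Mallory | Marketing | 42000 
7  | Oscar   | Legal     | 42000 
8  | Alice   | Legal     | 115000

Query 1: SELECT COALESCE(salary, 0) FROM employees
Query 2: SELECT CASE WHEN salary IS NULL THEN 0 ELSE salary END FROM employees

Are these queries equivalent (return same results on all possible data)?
Yes, equivalent

Both queries return: [(0,), (39000,), (42000,), (42000,), (95000,), (112000,), (115000,), (118000,)]

Reason: COALESCE vs CASE for NULL handling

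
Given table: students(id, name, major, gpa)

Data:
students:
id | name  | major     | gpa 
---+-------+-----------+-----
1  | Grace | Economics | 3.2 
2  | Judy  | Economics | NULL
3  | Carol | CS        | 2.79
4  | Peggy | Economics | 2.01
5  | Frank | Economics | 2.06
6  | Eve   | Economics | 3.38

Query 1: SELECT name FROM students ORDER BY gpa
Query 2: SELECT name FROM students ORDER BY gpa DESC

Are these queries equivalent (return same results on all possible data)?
No, not equivalent

Query 1 returns: [('Judy',), ('Peggy',), ('Frank',), ('Carol',), ('Grace',), ('Eve',)]
Query 2 returns: [('Eve',), ('Grace',), ('Carol',), ('Frank',), ('Peggy',), ('Judy',)]

Reason: ASC vs DESC gives opposite ordering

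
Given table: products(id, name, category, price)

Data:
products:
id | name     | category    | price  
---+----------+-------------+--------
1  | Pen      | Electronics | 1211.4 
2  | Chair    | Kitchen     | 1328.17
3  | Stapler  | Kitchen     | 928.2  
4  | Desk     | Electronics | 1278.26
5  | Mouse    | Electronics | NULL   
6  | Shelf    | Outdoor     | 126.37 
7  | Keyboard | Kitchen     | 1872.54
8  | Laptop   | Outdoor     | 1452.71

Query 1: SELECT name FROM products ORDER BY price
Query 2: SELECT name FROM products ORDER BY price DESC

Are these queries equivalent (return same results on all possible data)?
No, not equivalent

Query 1 returns: [('Mouse',), ('Shelf',), ('Stapler',), ('Pen',), ('Desk',), ('Chair',), ('Laptop',), ('Keyboard',)]
Query 2 returns: [('Keyboard',), ('Laptop',), ('Chair',), ('Desk',), ('Pen',), ('Stapler',), ('Shelf',), ('Mouse',)]

Reason: ASC vs DESC gives opposite ordering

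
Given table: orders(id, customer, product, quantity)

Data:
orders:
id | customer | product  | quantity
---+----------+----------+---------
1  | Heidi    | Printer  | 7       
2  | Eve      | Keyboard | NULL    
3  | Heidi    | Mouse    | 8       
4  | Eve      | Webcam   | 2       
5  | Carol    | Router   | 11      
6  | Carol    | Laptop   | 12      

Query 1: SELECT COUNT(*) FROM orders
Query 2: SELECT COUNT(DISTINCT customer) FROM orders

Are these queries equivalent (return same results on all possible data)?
No, not equivalent

Query 1 returns: [(6,)]
Query 2 returns: [(3,)]

Reason: COUNT(*) counts rows, COUNT(DISTINCT customer) counts unique customers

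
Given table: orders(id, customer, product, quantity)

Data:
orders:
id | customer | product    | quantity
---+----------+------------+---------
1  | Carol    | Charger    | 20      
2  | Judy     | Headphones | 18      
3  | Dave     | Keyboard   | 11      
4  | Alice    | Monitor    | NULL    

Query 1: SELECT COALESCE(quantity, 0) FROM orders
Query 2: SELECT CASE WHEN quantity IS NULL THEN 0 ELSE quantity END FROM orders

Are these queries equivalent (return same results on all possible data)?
Yes, equivalent

Both queries return: [(0,), (11,), (18,), (20,)]

Reason: COALESCE vs CASE for NULL handling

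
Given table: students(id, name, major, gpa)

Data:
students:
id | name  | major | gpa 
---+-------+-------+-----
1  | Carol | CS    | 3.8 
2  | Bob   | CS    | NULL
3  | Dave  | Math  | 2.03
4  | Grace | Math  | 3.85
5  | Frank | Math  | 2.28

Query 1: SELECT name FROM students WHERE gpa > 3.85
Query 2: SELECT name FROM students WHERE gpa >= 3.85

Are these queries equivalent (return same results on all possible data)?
No, not equivalent

Query 1 returns: []
Query 2 returns: [('Grace',)]

Reason: > vs >= gives different results when gpa = 3.85 exists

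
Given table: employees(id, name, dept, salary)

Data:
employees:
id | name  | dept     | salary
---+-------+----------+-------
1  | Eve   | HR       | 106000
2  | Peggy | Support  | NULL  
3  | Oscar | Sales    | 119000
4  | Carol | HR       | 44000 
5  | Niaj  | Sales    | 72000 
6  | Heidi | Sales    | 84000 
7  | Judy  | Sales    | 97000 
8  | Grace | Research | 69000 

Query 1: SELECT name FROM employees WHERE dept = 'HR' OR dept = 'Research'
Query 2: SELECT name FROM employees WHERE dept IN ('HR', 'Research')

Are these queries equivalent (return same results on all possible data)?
Yes, equivalent

Both queries return: [('Carol',), ('Eve',), ('Grace',)]

Reason: OR vs IN are equivalent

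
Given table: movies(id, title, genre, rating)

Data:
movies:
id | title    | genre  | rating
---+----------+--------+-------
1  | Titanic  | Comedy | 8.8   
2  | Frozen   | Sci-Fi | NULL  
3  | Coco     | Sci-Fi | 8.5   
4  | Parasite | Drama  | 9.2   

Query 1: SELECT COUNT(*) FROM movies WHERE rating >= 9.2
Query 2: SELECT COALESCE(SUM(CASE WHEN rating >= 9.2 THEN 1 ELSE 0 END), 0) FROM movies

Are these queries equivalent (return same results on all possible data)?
Yes, equivalent

Both queries return: [(1,)]

Reason: COUNT with WHERE vs conditional SUM (COALESCE handles empty-table NULL)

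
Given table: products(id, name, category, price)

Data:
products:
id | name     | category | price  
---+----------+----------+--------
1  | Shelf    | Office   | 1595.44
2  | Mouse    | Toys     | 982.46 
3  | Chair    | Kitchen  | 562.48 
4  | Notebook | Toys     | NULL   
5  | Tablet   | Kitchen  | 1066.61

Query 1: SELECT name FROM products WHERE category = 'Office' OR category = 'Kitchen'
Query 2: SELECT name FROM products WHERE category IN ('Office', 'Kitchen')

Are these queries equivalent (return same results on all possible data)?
Yes, equivalent

Both queries return: [('Chair',), ('Shelf',), ('Tablet',)]

Reason: OR vs IN are equivalent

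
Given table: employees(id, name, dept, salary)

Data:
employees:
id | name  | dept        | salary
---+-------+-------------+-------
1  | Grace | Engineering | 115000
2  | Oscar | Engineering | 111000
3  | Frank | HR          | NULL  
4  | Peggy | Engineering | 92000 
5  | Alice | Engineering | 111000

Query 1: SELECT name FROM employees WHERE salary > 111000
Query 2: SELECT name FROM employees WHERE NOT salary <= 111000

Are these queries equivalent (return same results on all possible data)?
Yes, equivalent

Both queries return: [('Grace',)]

Reason: Both filter salary > 111000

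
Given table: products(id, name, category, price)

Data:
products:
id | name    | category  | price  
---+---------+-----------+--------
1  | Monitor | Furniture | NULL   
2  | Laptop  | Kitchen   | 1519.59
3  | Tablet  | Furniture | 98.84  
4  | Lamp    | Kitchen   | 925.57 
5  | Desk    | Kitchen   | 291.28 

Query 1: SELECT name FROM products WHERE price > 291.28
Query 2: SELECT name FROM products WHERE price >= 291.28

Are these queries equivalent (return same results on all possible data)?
No, not equivalent

Query 1 returns: [('Laptop',), ('Lamp',)]
Query 2 returns: [('Laptop',), ('Lamp',), ('Desk',)]

Reason: > vs >= gives different results when price = 291.28 exists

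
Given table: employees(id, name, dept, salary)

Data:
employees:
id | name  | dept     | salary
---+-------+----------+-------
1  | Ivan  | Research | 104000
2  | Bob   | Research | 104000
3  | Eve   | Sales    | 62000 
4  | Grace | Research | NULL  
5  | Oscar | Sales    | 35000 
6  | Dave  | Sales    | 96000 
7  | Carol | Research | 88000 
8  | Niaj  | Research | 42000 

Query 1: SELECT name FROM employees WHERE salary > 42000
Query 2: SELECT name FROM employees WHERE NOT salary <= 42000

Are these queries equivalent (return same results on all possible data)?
Yes, equivalent

Both queries return: [('Bob',), ('Carol',), ('Dave',), ('Eve',), ('Ivan',)]

Reason: Both filter salary > 42000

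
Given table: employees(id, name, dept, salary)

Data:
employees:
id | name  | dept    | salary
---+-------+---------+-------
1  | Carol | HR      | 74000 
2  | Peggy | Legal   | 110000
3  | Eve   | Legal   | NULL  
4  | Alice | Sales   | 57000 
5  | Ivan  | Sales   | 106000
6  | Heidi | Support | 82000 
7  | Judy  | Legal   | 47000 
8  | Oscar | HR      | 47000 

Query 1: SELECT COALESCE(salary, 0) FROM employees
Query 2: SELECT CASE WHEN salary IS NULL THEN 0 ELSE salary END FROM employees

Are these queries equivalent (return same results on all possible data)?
Yes, equivalent

Both queries return: [(0,), (47000,), (47000,), (57000,), (74000,), (82000,), (106000,), (110000,)]

Reason: COALESCE vs CASE for NULL handling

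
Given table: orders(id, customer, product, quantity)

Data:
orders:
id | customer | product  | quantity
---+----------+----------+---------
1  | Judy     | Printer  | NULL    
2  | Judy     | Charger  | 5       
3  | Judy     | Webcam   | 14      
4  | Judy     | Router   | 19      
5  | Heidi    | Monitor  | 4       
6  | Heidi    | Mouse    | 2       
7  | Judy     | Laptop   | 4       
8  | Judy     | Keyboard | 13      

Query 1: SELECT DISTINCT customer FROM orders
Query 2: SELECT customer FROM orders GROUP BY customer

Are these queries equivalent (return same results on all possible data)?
Yes, equivalent

Both queries return: [('Heidi',), ('Judy',)]

Reason: Both get unique customers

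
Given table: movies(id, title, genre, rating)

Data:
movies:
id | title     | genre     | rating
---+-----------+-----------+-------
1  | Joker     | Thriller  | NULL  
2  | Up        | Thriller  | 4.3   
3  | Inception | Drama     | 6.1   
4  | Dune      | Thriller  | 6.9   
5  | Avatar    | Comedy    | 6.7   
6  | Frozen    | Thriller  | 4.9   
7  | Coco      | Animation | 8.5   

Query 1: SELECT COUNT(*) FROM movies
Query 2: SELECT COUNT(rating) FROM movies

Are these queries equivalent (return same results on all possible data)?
No, not equivalent

Query 1 returns: [(7,)]
Query 2 returns: [(6,)]

Reason: COUNT(*) includes NULLs, COUNT(column) excludes them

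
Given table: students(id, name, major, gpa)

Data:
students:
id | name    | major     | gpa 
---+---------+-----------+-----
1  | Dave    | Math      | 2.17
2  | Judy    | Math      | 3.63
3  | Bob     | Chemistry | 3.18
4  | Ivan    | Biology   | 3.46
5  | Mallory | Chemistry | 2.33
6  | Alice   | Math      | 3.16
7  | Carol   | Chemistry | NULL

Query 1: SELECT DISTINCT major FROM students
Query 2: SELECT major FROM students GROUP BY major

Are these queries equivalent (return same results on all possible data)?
Yes, equivalent

Both queries return: [('Biology',), ('Chemistry',), ('Math',)]

Reason: Both get unique majors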